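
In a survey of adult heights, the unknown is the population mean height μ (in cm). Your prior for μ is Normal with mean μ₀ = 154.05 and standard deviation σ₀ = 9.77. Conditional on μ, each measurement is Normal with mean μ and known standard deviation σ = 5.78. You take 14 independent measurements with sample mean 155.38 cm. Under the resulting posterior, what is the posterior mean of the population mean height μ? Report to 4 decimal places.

For Normal data with known variance σ², a Normal(μ₀, σ₀²) prior on μ is conjugate. Posterior precision = 1/σ₀² + n/σ²; posterior mean is the precision-weighted average of μ₀ and x̄.
n·x̄ = 14·155.38 = 2175.32.
σ₀² = 9.77² = 95.4529, σ² = 5.78² = 33.4084; σ² + n·σ₀² = 33.4084 + 14·95.4529 = 1369.749.
Posterior mean = (μ₀/σ₀² + n·x̄/σ²)/(1/σ₀² + n/σ²) = (σ²·μ₀ + σ₀²·n·x̄)/(σ² + n·σ₀²) = (33.4084·154.05 + 95.4529·2175.32)/1369.749 = 212787.166448/1369.749 = 155.3476.

155.3476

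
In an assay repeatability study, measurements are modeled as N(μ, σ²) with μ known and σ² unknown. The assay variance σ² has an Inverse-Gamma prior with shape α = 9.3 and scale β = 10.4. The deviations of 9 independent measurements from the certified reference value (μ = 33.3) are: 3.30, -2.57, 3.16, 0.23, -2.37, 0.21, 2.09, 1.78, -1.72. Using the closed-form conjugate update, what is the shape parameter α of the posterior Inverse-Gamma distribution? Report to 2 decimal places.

13.80

With known mean μ and an Inverse-Gamma(α, β) prior on σ², the Normal likelihood is conjugate: posterior is Inv-Gamma(α + n/2, β + Σ(xᵢ−μ)²/2).
Σ(xᵢ−μ)² = (3.30)² + (-2.57)² + (3.16)² + (0.23)² + (-2.37)² + (0.21)² + (2.09)² + (1.78)² + (-1.72)² = 43.6893.
Posterior: Inv-Gamma(9.3 + 9/2, 10.4 + 43.6893/2) = Inv-Gamma(13.80, 32.24465).
Posterior α = 13.80.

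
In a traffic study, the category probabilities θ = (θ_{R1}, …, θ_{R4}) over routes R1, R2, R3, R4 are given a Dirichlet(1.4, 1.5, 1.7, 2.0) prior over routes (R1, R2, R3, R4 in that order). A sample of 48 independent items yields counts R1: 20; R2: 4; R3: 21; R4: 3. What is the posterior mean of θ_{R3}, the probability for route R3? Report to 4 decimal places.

0.4158

The Dirichlet prior is conjugate to the Multinomial likelihood: each posterior αⱼ = prior αⱼ + observed count nⱼ.
Posterior concentration: (21.4, 5.5, 22.7, 5.0), total = 54.6.
E[θ_{R3}|data] = α_{R3}/Σα = 22.7/54.6 = 0.4158.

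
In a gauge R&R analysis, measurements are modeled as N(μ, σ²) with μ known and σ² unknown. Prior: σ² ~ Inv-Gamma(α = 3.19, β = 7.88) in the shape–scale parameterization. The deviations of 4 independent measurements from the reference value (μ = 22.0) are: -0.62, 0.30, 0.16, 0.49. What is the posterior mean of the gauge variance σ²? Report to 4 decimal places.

With known mean μ and an Inverse-Gamma(α, β) prior on σ², the Normal likelihood is conjugate: posterior is Inv-Gamma(α + n/2, β + Σ(xᵢ−μ)²/2).
Σ(xᵢ−μ)² = (-0.62)² + (0.30)² + (0.16)² + (0.49)² = 0.7401.
Posterior: Inv-Gamma(3.19 + 4/2, 7.88 + 0.7401/2) = Inv-Gamma(5.19, 8.25005).
E[σ²|data] = β/(α−1) = 8.25005/4.19 = 1.9690.

1.9690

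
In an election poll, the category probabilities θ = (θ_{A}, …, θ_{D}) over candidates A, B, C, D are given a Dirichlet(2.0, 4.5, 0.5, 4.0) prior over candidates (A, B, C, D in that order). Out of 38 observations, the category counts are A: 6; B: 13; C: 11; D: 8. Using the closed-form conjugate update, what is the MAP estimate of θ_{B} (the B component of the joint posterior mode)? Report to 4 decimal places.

0.3667

The Dirichlet prior is conjugate to the Multinomial likelihood: each posterior αⱼ = prior αⱼ + observed count nⱼ.
Posterior concentration: (8.0, 17.5, 11.5, 12.0), total = 49.0.
Joint mode component: (α_{B}−1)/(Σα−K) = 16.5/45.0 = 0.3667.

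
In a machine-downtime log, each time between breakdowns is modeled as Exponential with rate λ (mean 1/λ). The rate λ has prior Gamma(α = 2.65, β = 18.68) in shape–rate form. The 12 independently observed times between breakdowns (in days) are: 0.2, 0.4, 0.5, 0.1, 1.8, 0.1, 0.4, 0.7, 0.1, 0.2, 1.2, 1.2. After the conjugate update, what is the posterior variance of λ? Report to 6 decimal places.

With a Gamma(shape α, rate β) prior on the exponential rate λ, the posterior after n observations with total T = Σxᵢ is Gamma(α+n, β+T).
Sum of observations T = 6.9 days; n = 12.
Posterior: Gamma(2.65+12, 18.68+6.9) = Gamma(14.65, 25.58).
Var = α/β² = 0.022389.

0.022389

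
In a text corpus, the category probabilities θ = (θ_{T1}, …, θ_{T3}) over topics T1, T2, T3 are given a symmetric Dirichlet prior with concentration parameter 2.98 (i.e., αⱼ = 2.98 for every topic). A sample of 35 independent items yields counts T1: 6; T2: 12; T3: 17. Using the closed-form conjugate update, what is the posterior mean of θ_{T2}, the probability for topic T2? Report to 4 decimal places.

The Dirichlet prior is conjugate to the Multinomial likelihood: each posterior αⱼ = prior αⱼ + observed count nⱼ.
Posterior concentration: (8.98, 14.98, 19.98), total = 43.94.
E[θ_{T2}|data] = α_{T2}/Σα = 14.98/43.94 = 0.3409.

0.3409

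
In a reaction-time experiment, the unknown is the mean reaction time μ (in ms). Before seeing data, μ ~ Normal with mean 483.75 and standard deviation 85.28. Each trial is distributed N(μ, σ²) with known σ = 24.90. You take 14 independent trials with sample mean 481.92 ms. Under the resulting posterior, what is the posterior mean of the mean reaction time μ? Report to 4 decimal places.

481.9311

For Normal data with known variance σ², a Normal(μ₀, σ₀²) prior on μ is conjugate. Posterior precision = 1/σ₀² + n/σ²; posterior mean is the precision-weighted average of μ₀ and x̄.
n·x̄ = 14·481.92 = 6746.88.
σ₀² = 85.28² = 7272.6784, σ² = 24.90² = 620.01; σ² + n·σ₀² = 620.01 + 14·7272.6784 = 102437.5076.
Posterior mean = (μ₀/σ₀² + n·x̄/σ²)/(1/σ₀² + n/σ²) = (σ²·μ₀ + σ₀²·n·x̄)/(σ² + n·σ₀²) = (620.01·483.75 + 7272.6784·6746.88)/102437.5076 = 49367818.280892/102437.5076 = 481.9311.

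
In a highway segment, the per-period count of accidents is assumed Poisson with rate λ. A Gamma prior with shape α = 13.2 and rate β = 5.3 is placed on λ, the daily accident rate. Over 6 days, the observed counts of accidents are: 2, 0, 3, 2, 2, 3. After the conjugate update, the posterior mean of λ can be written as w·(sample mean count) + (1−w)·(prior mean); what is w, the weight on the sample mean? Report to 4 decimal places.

With a Gamma(shape α, rate β) prior, the Poisson likelihood is conjugate: the posterior is Gamma(α + ΣXᵢ, β + n).
Posterior mean = (α₀+S)/(β₀+n) = [n/(β₀+n)]·(S/n) + [β₀/(β₀+n)]·(α₀/β₀), so only n and β₀ enter the weight.
Weight on data w = n/(β₀+n) = 6/(5.3+6) = 6/11.3 = 0.5310.

0.5310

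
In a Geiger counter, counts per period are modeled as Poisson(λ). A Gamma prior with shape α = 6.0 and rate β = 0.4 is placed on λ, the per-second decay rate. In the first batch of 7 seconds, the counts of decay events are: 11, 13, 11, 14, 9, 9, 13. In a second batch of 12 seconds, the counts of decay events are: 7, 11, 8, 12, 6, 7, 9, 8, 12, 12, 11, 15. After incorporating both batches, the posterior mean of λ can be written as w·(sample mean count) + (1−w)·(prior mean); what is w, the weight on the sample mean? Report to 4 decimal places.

With a Gamma(shape α, rate β) prior, the Poisson likelihood is conjugate: the posterior is Gamma(α + ΣXᵢ, β + n).
Total number of seconds: n = 7 + 12 = 19.
Posterior mean = (α₀+S)/(β₀+n) = [n/(β₀+n)]·(S/n) + [β₀/(β₀+n)]·(α₀/β₀), so only n and β₀ enter the weight.
Weight on data w = n/(β₀+n) = 19/(0.4+19) = 19/19.4 = 0.9794.

0.9794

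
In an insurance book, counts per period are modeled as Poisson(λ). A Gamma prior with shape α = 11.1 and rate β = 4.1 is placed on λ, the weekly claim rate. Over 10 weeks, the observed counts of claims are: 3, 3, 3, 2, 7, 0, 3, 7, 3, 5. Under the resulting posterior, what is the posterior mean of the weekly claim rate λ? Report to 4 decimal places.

3.3404

With a Gamma(shape α, rate β) prior, the Poisson likelihood is conjugate: the posterior is Gamma(α + ΣXᵢ, β + n).
Sum of counts S = 36 over n = 10 weeks.
Posterior: Gamma(α+S, β+n) = Gamma(11.1+36, 4.1+10) = Gamma(47.1, 14.1).
Posterior mean = α/β = 47.1/14.1 = 3.3404.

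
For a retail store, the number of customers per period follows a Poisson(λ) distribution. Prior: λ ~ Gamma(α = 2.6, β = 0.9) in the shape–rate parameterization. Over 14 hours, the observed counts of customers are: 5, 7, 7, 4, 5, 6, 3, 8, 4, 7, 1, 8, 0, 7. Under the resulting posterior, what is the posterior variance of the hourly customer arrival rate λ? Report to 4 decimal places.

0.3360

With a Gamma(shape α, rate β) prior, the Poisson likelihood is conjugate: the posterior is Gamma(α + ΣXᵢ, β + n).
Sum of counts S = 72 over n = 14 hours.
Posterior: Gamma(α+S, β+n) = Gamma(2.6+72, 0.9+14) = Gamma(74.6, 14.9).
Var = α/β² = 74.6/14.9² = 0.3360.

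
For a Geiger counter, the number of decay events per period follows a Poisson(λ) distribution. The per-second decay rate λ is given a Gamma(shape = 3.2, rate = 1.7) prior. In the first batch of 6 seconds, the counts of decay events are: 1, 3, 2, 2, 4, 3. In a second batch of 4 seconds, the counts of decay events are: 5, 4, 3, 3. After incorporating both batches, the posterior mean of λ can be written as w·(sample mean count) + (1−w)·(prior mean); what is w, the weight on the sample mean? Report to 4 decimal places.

With a Gamma(shape α, rate β) prior, the Poisson likelihood is conjugate: the posterior is Gamma(α + ΣXᵢ, β + n).
Total number of seconds: n = 6 + 4 = 10.
Posterior mean = (α₀+S)/(β₀+n) = [n/(β₀+n)]·(S/n) + [β₀/(β₀+n)]·(α₀/β₀), so only n and β₀ enter the weight.
Weight on data w = n/(β₀+n) = 10/(1.7+10) = 10/11.7 = 0.8547.

0.8547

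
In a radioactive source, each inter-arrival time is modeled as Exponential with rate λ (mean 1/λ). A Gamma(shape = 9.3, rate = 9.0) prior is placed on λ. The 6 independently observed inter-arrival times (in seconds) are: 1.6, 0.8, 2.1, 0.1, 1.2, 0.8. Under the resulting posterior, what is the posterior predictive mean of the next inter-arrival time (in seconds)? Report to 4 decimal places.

1.0909

With a Gamma(shape α, rate β) prior on the exponential rate λ, the posterior after n observations with total T = Σxᵢ is Gamma(α+n, β+T).
Sum of observations T = 6.6 seconds; n = 6.
Posterior: Gamma(9.3+6, 9.0+6.6) = Gamma(15.3, 15.6).
The predictive distribution for the next observation is Lomax; its mean is β/(α−1) = 15.6/14.3 = 1.0909.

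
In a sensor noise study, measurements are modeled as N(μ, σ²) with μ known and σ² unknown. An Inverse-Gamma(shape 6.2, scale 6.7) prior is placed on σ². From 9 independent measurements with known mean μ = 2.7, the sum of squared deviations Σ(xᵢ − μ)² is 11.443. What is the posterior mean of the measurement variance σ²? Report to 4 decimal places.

1.2806

With known mean μ and an Inverse-Gamma(α, β) prior on σ², the Normal likelihood is conjugate: posterior is Inv-Gamma(α + n/2, β + Σ(xᵢ−μ)²/2).
Posterior: Inv-Gamma(6.2 + 9/2, 6.7 + 11.443/2) = Inv-Gamma(10.70, 12.4215).
E[σ²|data] = β/(α−1) = 12.4215/9.70 = 1.2806.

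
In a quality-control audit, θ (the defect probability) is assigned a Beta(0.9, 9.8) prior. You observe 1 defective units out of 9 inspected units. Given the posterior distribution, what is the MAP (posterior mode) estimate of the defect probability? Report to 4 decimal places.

0.0508

The Beta prior is conjugate to a Binomial/Bernoulli likelihood; the update adds successes to α and failures to β.
Posterior: Beta(α+k, β+n−k) = Beta(0.9+1, 9.8+8) = Beta(1.9, 17.8).
Mode of Beta(a,b) for a,b>1 is (a−1)/(a+b−2) = 0.9/17.7 = 0.0508.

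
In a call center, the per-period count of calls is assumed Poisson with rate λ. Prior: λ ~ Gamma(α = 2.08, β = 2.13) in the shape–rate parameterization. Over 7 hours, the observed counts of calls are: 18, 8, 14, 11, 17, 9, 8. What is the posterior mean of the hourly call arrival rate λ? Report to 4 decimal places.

9.5378

With a Gamma(shape α, rate β) prior, the Poisson likelihood is conjugate: the posterior is Gamma(α + ΣXᵢ, β + n).
Sum of counts S = 85 over n = 7 hours.
Posterior: Gamma(α+S, β+n) = Gamma(2.08+85, 2.13+7) = Gamma(87.08, 9.13).
Posterior mean = α/β = 87.08/9.13 = 9.5378.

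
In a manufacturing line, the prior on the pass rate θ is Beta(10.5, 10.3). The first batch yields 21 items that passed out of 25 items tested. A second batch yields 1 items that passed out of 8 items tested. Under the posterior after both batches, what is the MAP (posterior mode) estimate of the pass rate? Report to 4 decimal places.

The Beta prior is conjugate to a Binomial/Bernoulli likelihood; the update adds successes to α and failures to β.
After batch 1: Beta(10.5+21, 10.3+4) = Beta(31.5, 14.3).
After batch 2: Beta(31.5+1, 14.3+7) = Beta(32.5, 21.3).
Mode of Beta(a,b) for a,b>1 is (a−1)/(a+b−2) = 31.5/51.8 = 0.6081.

0.6081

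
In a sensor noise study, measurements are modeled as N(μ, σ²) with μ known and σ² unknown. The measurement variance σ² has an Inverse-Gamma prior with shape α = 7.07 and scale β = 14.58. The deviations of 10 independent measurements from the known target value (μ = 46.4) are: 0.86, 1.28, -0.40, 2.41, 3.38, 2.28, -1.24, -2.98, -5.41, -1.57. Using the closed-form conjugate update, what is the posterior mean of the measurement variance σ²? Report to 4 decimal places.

4.3487

With known mean μ and an Inverse-Gamma(α, β) prior on σ², the Normal likelihood is conjugate: posterior is Inv-Gamma(α + n/2, β + Σ(xᵢ−μ)²/2).
Σ(xᵢ−μ)² = (0.86)² + (1.28)² + (-0.40)² + (2.41)² + (3.38)² + (2.28)² + (-1.24)² + (-2.98)² + (-5.41)² + (-1.57)² = 67.1199.
Posterior: Inv-Gamma(7.07 + 10/2, 14.58 + 67.1199/2) = Inv-Gamma(12.07, 48.13995).
E[σ²|data] = β/(α−1) = 48.13995/11.07 = 4.3487.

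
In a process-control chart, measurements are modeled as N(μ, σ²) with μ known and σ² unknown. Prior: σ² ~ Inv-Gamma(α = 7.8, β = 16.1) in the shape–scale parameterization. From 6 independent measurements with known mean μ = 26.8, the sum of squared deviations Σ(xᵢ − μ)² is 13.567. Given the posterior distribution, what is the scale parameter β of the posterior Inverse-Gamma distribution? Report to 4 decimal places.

22.8835

With known mean μ and an Inverse-Gamma(α, β) prior on σ², the Normal likelihood is conjugate: posterior is Inv-Gamma(α + n/2, β + Σ(xᵢ−μ)²/2).
Posterior: Inv-Gamma(7.8 + 6/2, 16.1 + 13.567/2) = Inv-Gamma(10.80, 22.8835).
Posterior β = 22.8835.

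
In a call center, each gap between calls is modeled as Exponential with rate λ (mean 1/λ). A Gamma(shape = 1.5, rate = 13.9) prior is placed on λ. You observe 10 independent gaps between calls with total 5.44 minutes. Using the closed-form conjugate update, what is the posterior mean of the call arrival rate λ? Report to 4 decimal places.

With a Gamma(shape α, rate β) prior on the exponential rate λ, the posterior after n observations with total T = Σxᵢ is Gamma(α+n, β+T).
Posterior: Gamma(1.5+10, 13.9+5.44) = Gamma(11.5, 19.34).
Posterior mean of λ = α/β = 11.5/19.34 = 0.5946.

0.5946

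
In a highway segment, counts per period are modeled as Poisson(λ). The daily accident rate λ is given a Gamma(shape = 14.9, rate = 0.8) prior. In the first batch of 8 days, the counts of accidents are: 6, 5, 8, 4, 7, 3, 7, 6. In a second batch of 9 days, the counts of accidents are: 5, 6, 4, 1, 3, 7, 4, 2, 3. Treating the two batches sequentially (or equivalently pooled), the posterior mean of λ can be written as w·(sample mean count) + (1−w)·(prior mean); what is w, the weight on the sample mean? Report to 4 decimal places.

With a Gamma(shape α, rate β) prior, the Poisson likelihood is conjugate: the posterior is Gamma(α + ΣXᵢ, β + n).
Total number of days: n = 8 + 9 = 17.
Posterior mean = (α₀+S)/(β₀+n) = [n/(β₀+n)]·(S/n) + [β₀/(β₀+n)]·(α₀/β₀), so only n and β₀ enter the weight.
Weight on data w = n/(β₀+n) = 17/(0.8+17) = 17/17.8 = 0.9551.

0.9551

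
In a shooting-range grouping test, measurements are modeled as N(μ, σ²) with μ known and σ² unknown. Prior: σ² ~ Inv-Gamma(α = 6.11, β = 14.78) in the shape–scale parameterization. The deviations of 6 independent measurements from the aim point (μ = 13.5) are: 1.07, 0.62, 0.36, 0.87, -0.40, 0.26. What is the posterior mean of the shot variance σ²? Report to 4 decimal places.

1.9854

With known mean μ and an Inverse-Gamma(α, β) prior on σ², the Normal likelihood is conjugate: posterior is Inv-Gamma(α + n/2, β + Σ(xᵢ−μ)²/2).
Σ(xᵢ−μ)² = (1.07)² + (0.62)² + (0.36)² + (0.87)² + (-0.40)² + (0.26)² = 2.6434.
Posterior: Inv-Gamma(6.11 + 6/2, 14.78 + 2.6434/2) = Inv-Gamma(9.11, 16.10170).
E[σ²|data] = β/(α−1) = 16.10170/8.11 = 1.9854.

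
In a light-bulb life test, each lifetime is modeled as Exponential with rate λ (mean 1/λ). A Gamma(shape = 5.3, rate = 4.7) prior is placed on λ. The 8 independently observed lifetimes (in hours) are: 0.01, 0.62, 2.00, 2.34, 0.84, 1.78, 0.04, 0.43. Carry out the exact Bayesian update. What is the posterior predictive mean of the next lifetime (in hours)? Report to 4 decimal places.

1.0374

With a Gamma(shape α, rate β) prior on the exponential rate λ, the posterior after n observations with total T = Σxᵢ is Gamma(α+n, β+T).
Sum of observations T = 8.06 hours; n = 8.
Posterior: Gamma(5.3+8, 4.7+8.06) = Gamma(13.3, 12.76).
The predictive distribution for the next observation is Lomax; its mean is β/(α−1) = 12.76/12.3 = 1.0374.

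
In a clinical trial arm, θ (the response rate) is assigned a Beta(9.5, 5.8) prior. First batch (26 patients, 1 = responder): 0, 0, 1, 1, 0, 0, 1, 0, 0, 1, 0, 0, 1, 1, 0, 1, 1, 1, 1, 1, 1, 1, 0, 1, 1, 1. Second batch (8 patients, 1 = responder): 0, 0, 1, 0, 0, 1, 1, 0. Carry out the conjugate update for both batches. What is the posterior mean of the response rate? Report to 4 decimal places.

0.5781

The Beta prior is conjugate to a Binomial/Bernoulli likelihood; the update adds successes to α and failures to β.
After batch 1: Beta(9.5+16, 5.8+10) = Beta(25.5, 15.8).
After batch 2: Beta(25.5+3, 15.8+5) = Beta(28.5, 20.8).
Posterior mean = α/(α+β) = 28.5/49.3 = 0.5781.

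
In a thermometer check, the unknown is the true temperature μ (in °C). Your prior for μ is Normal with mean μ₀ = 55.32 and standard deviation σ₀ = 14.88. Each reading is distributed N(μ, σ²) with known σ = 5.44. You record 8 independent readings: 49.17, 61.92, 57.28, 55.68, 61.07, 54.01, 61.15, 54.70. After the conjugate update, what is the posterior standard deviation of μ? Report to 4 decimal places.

For Normal data with known variance σ², a Normal(μ₀, σ₀²) prior on μ is conjugate. Posterior precision = 1/σ₀² + n/σ²; posterior mean is the precision-weighted average of μ₀ and x̄.
σ₀² = 14.88² = 221.4144, σ² = 5.44² = 29.5936; σ² + n·σ₀² = 29.5936 + 8·221.4144 = 1800.9088.
Posterior precision = 1/σ₀² + n/σ² = 1/221.4144 + 8/29.5936 = (σ² + n·σ₀²)/(σ₀²σ²) = 1800.9088/(221.4144·29.5936); posterior variance σₙ² = σ₀²σ²/(σ² + n·σ₀²) = 221.4144·29.5936/1800.9088 = 3.638413.
Posterior SD = √σₙ² = √(221.4144·29.5936/1800.9088) = 1.9075.

1.9075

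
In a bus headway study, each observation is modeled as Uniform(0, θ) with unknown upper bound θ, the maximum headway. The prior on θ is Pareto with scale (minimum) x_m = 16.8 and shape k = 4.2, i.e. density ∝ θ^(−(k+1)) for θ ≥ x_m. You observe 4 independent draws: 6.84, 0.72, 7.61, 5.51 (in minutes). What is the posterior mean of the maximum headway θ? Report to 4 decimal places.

19.1333

A Pareto(scale x_m, shape k) prior on the upper bound θ of Uniform(0, θ) is conjugate: posterior is Pareto(max(x_m, max xᵢ), k + n).
Sample maximum = 7.61; prior scale x_m = 16.8 → posterior scale = max = 16.80.
Posterior shape = 4.2 + 4 = 8.2.
E[θ|data] = k·x_m/(k−1) = 8.2·16.80/7.2 = 19.1333.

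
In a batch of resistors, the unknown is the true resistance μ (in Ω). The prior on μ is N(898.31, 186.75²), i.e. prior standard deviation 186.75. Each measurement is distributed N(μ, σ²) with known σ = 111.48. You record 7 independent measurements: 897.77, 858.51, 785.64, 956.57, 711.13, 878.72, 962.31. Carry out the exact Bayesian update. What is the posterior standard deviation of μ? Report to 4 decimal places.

41.1023

For Normal data with known variance σ², a Normal(μ₀, σ₀²) prior on μ is conjugate. Posterior precision = 1/σ₀² + n/σ²; posterior mean is the precision-weighted average of μ₀ and x̄.
σ₀² = 186.75² = 34875.5625, σ² = 111.48² = 12427.7904; σ² + n·σ₀² = 12427.7904 + 7·34875.5625 = 256556.7279.
Posterior precision = 1/σ₀² + n/σ² = 1/34875.5625 + 7/12427.7904 = (σ² + n·σ₀²)/(σ₀²σ²) = 256556.7279/(34875.5625·12427.7904); posterior variance σₙ² = σ₀²σ²/(σ² + n·σ₀²) = 34875.5625·12427.7904/256556.7279 = 1689.397056.
Posterior SD = √σₙ² = √(34875.5625·12427.7904/256556.7279) = 41.1023.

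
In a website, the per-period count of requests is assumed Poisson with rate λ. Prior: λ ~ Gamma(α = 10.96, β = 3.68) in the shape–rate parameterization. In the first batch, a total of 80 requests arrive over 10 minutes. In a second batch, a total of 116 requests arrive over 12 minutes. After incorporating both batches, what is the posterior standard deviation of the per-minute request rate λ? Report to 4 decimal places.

0.5602

With a Gamma(shape α, rate β) prior, the Poisson likelihood is conjugate: the posterior is Gamma(α + ΣXᵢ, β + n).
After batch 1: Gamma(α+S, β+n) = Gamma(10.96+80, 3.68+10) = Gamma(90.96, 13.68).
After batch 2: Gamma(α+S, β+n) = Gamma(90.96+116, 13.68+12) = Gamma(206.96, 25.68).
SD = √α/β = √206.96/25.68 = 0.5602.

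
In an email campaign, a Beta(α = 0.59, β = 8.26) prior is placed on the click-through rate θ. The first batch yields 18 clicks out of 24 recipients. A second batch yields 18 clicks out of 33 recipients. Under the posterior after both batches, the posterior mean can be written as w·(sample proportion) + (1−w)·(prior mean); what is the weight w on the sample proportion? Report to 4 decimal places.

0.8656

The Beta prior is conjugate to a Binomial/Bernoulli likelihood; the update adds successes to α and failures to β.
Total number of recipients: n = 24 + 33 = 57.
Posterior mean = (α₀+k)/(α₀+β₀+n) = [n/(α₀+β₀+n)]·(k/n) + [(α₀+β₀)/(α₀+β₀+n)]·α₀/(α₀+β₀), so only n and the prior enter the weight.
The weight on the data is w = n/(α₀+β₀+n) = 57/(0.59+8.26+57) = 57/65.85 = 0.8656.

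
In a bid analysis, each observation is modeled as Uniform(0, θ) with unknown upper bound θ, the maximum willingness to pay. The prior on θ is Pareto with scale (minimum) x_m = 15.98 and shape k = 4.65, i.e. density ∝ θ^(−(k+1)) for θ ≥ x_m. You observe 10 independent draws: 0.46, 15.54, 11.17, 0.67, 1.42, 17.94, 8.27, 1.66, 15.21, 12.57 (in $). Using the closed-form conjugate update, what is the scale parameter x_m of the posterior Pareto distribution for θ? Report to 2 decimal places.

A Pareto(scale x_m, shape k) prior on the upper bound θ of Uniform(0, θ) is conjugate: posterior is Pareto(max(x_m, max xᵢ), k + n).
Sample maximum = 17.94; prior scale x_m = 15.98 → posterior scale = max = 17.94.
Posterior shape = 4.65 + 10 = 14.65.
Posterior scale x_m = 17.94.

17.94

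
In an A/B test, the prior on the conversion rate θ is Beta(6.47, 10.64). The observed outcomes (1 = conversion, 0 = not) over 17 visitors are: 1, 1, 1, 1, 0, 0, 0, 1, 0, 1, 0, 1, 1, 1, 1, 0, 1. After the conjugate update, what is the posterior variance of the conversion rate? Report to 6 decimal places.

0.007116

The Beta prior is conjugate to a Binomial/Bernoulli likelihood; the update adds successes to α and failures to β.
Posterior: Beta(α+k, β+n−k) = Beta(6.47+11, 10.64+6) = Beta(17.47, 16.64).
Var = αβ/((α+β)²(α+β+1)) = 17.47·16.64/(34.11²·35.11) = 0.007116.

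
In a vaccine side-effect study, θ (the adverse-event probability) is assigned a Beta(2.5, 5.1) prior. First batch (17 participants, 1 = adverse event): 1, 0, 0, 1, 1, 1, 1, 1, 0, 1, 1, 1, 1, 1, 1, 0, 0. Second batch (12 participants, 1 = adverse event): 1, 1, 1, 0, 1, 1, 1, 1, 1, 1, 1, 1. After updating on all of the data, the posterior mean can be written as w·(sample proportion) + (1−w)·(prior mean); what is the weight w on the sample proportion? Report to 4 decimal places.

0.7923

The Beta prior is conjugate to a Binomial/Bernoulli likelihood; the update adds successes to α and failures to β.
Total number of participants: n = 17 + 12 = 29.
Posterior mean = (α₀+k)/(α₀+β₀+n) = [n/(α₀+β₀+n)]·(k/n) + [(α₀+β₀)/(α₀+β₀+n)]·α₀/(α₀+β₀), so only n and the prior enter the weight.
The weight on the data is w = n/(α₀+β₀+n) = 29/(2.5+5.1+29) = 29/36.6 = 0.7923.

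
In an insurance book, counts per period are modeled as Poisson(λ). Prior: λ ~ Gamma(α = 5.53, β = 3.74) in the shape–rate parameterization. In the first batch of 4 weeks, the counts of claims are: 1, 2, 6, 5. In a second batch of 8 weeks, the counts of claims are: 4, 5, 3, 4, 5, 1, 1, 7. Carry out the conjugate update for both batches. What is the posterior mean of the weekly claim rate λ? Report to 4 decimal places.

3.1468

With a Gamma(shape α, rate β) prior, the Poisson likelihood is conjugate: the posterior is Gamma(α + ΣXᵢ, β + n).
Batch 1: sum of counts S = 14 over n = 4 weeks.
After batch 1: Gamma(α+S, β+n) = Gamma(5.53+14, 3.74+4) = Gamma(19.53, 7.74).
Batch 2: sum of counts S = 30 over n = 8 weeks.
After batch 2: Gamma(α+S, β+n) = Gamma(19.53+30, 7.74+8) = Gamma(49.53, 15.74).
Posterior mean = α/β = 49.53/15.74 = 3.1468.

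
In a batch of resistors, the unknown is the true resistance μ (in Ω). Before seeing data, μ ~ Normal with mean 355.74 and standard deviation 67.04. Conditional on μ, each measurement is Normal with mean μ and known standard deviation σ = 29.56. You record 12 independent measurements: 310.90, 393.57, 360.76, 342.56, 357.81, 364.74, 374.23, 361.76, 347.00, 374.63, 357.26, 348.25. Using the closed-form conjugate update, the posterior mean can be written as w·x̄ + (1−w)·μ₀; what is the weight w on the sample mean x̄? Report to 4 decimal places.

0.9841

For Normal data with known variance σ², a Normal(μ₀, σ₀²) prior on μ is conjugate. Posterior precision = 1/σ₀² + n/σ²; posterior mean is the precision-weighted average of μ₀ and x̄.
σ₀² = 67.04² = 4494.3616, σ² = 29.56² = 873.7936. Prior precision 1/σ₀² = 1/4494.3616; data precision n/σ² = 12/873.7936.
w = (n/σ²)/(1/σ₀² + n/σ²) = n·σ₀²/(σ² + n·σ₀²) = 12·4494.3616/(873.7936 + 12·4494.3616) = 53932.3392/54806.1328 = 0.9841.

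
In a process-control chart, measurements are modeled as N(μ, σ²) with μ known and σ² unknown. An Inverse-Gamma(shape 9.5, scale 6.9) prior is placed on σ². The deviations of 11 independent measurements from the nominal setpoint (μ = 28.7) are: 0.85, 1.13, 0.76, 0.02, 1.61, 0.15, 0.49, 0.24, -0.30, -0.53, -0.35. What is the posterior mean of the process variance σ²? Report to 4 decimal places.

0.7065

With known mean μ and an Inverse-Gamma(α, β) prior on σ², the Normal likelihood is conjugate: posterior is Inv-Gamma(α + n/2, β + Σ(xᵢ−μ)²/2).
Σ(xᵢ−μ)² = (0.85)² + (1.13)² + (0.76)² + (0.02)² + (1.61)² + (0.15)² + (0.49)² + (0.24)² + (-0.30)² + (-0.53)² + (-0.35)² = 5.9831.
Posterior: Inv-Gamma(9.5 + 11/2, 6.9 + 5.9831/2) = Inv-Gamma(15.00, 9.89155).
E[σ²|data] = β/(α−1) = 9.89155/14.00 = 0.7065.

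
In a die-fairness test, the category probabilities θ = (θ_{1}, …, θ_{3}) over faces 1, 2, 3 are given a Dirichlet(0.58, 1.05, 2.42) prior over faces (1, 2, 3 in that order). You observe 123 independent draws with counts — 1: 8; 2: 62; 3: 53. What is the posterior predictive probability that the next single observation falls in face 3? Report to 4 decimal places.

The Dirichlet prior is conjugate to the Multinomial likelihood: each posterior αⱼ = prior αⱼ + observed count nⱼ.
Posterior concentration: (8.58, 63.05, 55.42), total = 127.05.
P(next = 3 | data) = α_{3}/Σα = 0.4362.

0.4362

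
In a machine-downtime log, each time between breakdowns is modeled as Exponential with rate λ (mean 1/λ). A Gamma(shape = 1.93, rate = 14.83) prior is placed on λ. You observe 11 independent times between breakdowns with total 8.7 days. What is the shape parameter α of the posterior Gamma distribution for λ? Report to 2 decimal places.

With a Gamma(shape α, rate β) prior on the exponential rate λ, the posterior after n observations with total T = Σxᵢ is Gamma(α+n, β+T).
Posterior: Gamma(1.93+11, 14.83+8.7) = Gamma(12.93, 23.53).
Posterior α = 12.93.

12.93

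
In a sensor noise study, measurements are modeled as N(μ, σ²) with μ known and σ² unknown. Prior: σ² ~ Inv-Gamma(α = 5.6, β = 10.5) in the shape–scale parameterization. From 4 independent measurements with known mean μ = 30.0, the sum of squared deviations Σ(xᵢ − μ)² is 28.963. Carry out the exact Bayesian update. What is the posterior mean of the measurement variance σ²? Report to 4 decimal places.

3.7851

With known mean μ and an Inverse-Gamma(α, β) prior on σ², the Normal likelihood is conjugate: posterior is Inv-Gamma(α + n/2, β + Σ(xᵢ−μ)²/2).
Posterior: Inv-Gamma(5.6 + 4/2, 10.5 + 28.963/2) = Inv-Gamma(7.60, 24.9815).
E[σ²|data] = β/(α−1) = 24.9815/6.60 = 3.7851.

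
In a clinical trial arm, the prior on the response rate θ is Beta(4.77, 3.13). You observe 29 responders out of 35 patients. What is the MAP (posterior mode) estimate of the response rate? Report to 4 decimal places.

0.8012

The Beta prior is conjugate to a Binomial/Bernoulli likelihood; the update adds successes to α and failures to β.
Posterior: Beta(α+k, β+n−k) = Beta(4.77+29, 3.13+6) = Beta(33.77, 9.13).
Mode of Beta(a,b) for a,b>1 is (a−1)/(a+b−2) = 32.77/40.90 = 0.8012.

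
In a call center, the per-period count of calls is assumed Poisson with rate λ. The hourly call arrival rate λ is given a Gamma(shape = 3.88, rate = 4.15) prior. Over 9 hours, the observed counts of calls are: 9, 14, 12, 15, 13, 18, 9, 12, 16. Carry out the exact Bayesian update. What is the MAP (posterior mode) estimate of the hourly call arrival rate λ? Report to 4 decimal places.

With a Gamma(shape α, rate β) prior, the Poisson likelihood is conjugate: the posterior is Gamma(α + ΣXᵢ, β + n).
Sum of counts S = 118 over n = 9 hours.
Posterior: Gamma(α+S, β+n) = Gamma(3.88+118, 4.15+9) = Gamma(121.88, 13.15).
Mode of Gamma(α,β) for α≥1 is (α−1)/β = 120.88/13.15 = 9.1924.

9.1924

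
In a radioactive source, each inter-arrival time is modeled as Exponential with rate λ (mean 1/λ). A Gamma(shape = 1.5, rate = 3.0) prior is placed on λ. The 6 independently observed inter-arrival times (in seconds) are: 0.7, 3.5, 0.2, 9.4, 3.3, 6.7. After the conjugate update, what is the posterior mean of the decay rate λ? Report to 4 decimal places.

With a Gamma(shape α, rate β) prior on the exponential rate λ, the posterior after n observations with total T = Σxᵢ is Gamma(α+n, β+T).
Sum of observations T = 23.8 seconds; n = 6.
Posterior: Gamma(1.5+6, 3.0+23.8) = Gamma(7.5, 26.8).
Posterior mean of λ = α/β = 7.5/26.8 = 0.2799.

0.2799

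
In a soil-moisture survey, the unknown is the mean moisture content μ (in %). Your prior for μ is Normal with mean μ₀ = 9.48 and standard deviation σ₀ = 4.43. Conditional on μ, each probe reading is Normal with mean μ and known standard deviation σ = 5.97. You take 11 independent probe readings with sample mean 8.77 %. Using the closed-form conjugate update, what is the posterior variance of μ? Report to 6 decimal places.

2.780946

For Normal data with known variance σ², a Normal(μ₀, σ₀²) prior on μ is conjugate. Posterior precision = 1/σ₀² + n/σ²; posterior mean is the precision-weighted average of μ₀ and x̄.
σ₀² = 4.43² = 19.6249, σ² = 5.97² = 35.6409; σ² + n·σ₀² = 35.6409 + 11·19.6249 = 251.5148.
Posterior precision = 1/σ₀² + n/σ² = 1/19.6249 + 11/35.6409 = (σ² + n·σ₀²)/(σ₀²σ²) = 251.5148/(19.6249·35.6409); posterior variance σₙ² = σ₀²σ²/(σ² + n·σ₀²) = 19.6249·35.6409/251.5148 = 2.780946.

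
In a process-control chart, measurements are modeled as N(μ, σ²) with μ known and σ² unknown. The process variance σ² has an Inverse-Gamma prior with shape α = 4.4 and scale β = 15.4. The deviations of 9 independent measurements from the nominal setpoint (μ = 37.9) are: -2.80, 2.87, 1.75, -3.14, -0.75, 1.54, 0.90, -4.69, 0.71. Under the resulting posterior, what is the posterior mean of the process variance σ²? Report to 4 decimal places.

5.4458

With known mean μ and an Inverse-Gamma(α, β) prior on σ², the Normal likelihood is conjugate: posterior is Inv-Gamma(α + n/2, β + Σ(xᵢ−μ)²/2).
Σ(xᵢ−μ)² = (-2.80)² + (2.87)² + (1.75)² + (-3.14)² + (-0.75)² + (1.54)² + (0.90)² + (-4.69)² + (0.71)² = 55.2433.
Posterior: Inv-Gamma(4.4 + 9/2, 15.4 + 55.2433/2) = Inv-Gamma(8.90, 43.02165).
E[σ²|data] = β/(α−1) = 43.02165/7.90 = 5.4458.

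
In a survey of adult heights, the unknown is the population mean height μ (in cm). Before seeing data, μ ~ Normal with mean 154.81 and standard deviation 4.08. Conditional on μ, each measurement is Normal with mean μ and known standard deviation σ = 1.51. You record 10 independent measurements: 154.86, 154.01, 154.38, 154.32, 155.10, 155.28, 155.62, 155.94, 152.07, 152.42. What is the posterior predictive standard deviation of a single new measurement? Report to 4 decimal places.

1.5827

For Normal data with known variance σ², a Normal(μ₀, σ₀²) prior on μ is conjugate. Posterior precision = 1/σ₀² + n/σ²; posterior mean is the precision-weighted average of μ₀ and x̄.
σ₀² = 4.08² = 16.6464, σ² = 1.51² = 2.2801; σ² + n·σ₀² = 2.2801 + 10·16.6464 = 168.7441.
Posterior precision = 1/σ₀² + n/σ² = 1/16.6464 + 10/2.2801 = (σ² + n·σ₀²)/(σ₀²σ²) = 168.7441/(16.6464·2.2801); posterior variance σₙ² = σ₀²σ²/(σ² + n·σ₀²) = 16.6464·2.2801/168.7441 = 0.224929.
Predictive variance for one new observation = σₙ² + σ² = 16.6464·2.2801/168.7441 + 2.2801 = σ²·(σ₀² + 168.7441)/168.7441 = 2.2801·185.3905/168.7441 = 2.505029; SD = √(2.2801·185.3905/168.7441) = 1.5827.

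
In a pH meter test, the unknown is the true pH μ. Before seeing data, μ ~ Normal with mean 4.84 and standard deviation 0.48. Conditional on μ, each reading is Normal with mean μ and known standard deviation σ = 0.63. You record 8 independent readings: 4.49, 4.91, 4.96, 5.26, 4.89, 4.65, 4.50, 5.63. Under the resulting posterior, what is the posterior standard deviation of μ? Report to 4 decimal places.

0.2020

For Normal data with known variance σ², a Normal(μ₀, σ₀²) prior on μ is conjugate. Posterior precision = 1/σ₀² + n/σ²; posterior mean is the precision-weighted average of μ₀ and x̄.
σ₀² = 0.48² = 0.2304, σ² = 0.63² = 0.3969; σ² + n·σ₀² = 0.3969 + 8·0.2304 = 2.2401.
Posterior precision = 1/σ₀² + n/σ² = 1/0.2304 + 8/0.3969 = (σ² + n·σ₀²)/(σ₀²σ²) = 2.2401/(0.2304·0.3969); posterior variance σₙ² = σ₀²σ²/(σ² + n·σ₀²) = 0.2304·0.3969/2.2401 = 0.040822.
Posterior SD = √σₙ² = √(0.2304·0.3969/2.2401) = 0.2020.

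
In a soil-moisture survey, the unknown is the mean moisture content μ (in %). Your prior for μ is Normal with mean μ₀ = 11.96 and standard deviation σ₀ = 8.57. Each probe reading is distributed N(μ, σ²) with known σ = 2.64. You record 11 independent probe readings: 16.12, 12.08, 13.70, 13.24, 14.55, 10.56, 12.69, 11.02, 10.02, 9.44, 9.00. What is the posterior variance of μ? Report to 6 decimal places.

0.628181

For Normal data with known variance σ², a Normal(μ₀, σ₀²) prior on μ is conjugate. Posterior precision = 1/σ₀² + n/σ²; posterior mean is the precision-weighted average of μ₀ and x̄.
σ₀² = 8.57² = 73.4449, σ² = 2.64² = 6.9696; σ² + n·σ₀² = 6.9696 + 11·73.4449 = 814.8635.
Posterior precision = 1/σ₀² + n/σ² = 1/73.4449 + 11/6.9696 = (σ² + n·σ₀²)/(σ₀²σ²) = 814.8635/(73.4449·6.9696); posterior variance σₙ² = σ₀²σ²/(σ² + n·σ₀²) = 73.4449·6.9696/814.8635 = 0.628181.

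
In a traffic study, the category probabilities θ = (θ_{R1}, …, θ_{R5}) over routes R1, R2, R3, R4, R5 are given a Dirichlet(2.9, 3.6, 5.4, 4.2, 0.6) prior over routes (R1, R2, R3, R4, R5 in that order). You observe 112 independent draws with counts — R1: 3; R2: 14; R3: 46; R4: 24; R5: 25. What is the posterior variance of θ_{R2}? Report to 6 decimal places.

The Dirichlet prior is conjugate to the Multinomial likelihood: each posterior αⱼ = prior αⱼ + observed count nⱼ.
Posterior concentration: (5.9, 17.6, 51.4, 28.2, 25.6), total = 128.7.
Var[θ_j] = α_j(Σα−α_j)/((Σα)²(Σα+1)) = 17.6·111.1/(128.7²·129.7) = 0.000910.

0.000910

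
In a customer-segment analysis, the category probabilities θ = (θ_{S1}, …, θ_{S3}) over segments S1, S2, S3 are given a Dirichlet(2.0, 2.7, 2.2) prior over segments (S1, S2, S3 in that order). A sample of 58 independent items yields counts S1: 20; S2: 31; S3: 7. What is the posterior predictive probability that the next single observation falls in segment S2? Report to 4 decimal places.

The Dirichlet prior is conjugate to the Multinomial likelihood: each posterior αⱼ = prior αⱼ + observed count nⱼ.
Posterior concentration: (22.0, 33.7, 9.2), total = 64.9.
P(next = S2 | data) = α_{S2}/Σα = 0.5193.

0.5193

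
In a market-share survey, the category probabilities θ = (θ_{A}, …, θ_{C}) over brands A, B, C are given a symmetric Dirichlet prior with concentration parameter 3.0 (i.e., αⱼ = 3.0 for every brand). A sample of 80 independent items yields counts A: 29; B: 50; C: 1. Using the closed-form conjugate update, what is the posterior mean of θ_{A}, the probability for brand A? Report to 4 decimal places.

The Dirichlet prior is conjugate to the Multinomial likelihood: each posterior αⱼ = prior αⱼ + observed count nⱼ.
Posterior concentration: (32.0, 53.0, 4.0), total = 89.0.
E[θ_{A}|data] = α_{A}/Σα = 32.0/89.0 = 0.3596.

0.3596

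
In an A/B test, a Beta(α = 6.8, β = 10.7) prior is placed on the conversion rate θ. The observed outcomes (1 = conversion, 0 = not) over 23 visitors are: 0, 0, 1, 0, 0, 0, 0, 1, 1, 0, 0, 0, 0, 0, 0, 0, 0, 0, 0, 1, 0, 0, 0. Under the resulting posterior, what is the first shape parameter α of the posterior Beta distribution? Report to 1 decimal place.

10.8

The Beta prior is conjugate to a Binomial/Bernoulli likelihood; the update adds successes to α and failures to β.
Posterior: Beta(α+k, β+n−k) = Beta(6.8+4, 10.7+19) = Beta(10.8, 29.7).
Posterior α = 10.8.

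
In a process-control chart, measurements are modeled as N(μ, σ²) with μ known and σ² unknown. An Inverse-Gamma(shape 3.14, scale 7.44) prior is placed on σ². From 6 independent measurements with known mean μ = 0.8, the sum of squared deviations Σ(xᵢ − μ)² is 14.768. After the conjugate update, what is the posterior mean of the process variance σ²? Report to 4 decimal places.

2.8840

With known mean μ and an Inverse-Gamma(α, β) prior on σ², the Normal likelihood is conjugate: posterior is Inv-Gamma(α + n/2, β + Σ(xᵢ−μ)²/2).
Posterior: Inv-Gamma(3.14 + 6/2, 7.44 + 14.768/2) = Inv-Gamma(6.14, 14.8240).
E[σ²|data] = β/(α−1) = 14.8240/5.14 = 2.8840.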